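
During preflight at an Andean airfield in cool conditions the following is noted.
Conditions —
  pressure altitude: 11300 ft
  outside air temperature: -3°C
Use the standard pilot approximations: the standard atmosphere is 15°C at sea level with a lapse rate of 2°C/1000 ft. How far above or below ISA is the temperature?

ISA temperature at 11300 ft = 15 − 2 × (11300/1000) = -7.6°C.
Deviation = OAT − ISA = -3 − (-7.6) = +4.6°C.

ISA+4.6°C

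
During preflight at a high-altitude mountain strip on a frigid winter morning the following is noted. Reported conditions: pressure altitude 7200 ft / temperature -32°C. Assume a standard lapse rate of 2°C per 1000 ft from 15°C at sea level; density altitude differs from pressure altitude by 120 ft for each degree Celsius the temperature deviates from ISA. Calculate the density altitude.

3288 ft

ISA temperature at 7200 ft = 15 − 2 × (7200/1000) = 0.6°C.
ISA deviation = -32 − 0.6 = -32.6°C.
Density altitude = 7200 + 120 × (-32.6) = 7200 + (-3912) = 3288 ft.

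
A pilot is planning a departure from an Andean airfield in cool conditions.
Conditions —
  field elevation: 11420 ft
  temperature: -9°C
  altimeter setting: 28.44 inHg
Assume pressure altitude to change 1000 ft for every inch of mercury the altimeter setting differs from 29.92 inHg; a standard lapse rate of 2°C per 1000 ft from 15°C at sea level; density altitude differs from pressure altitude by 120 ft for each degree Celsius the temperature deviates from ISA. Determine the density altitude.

13116 ft

Pressure altitude = 11420 + (29.92 − 28.44) × 1000 = 11420 + (+1480) = 12900 ft.
ISA temperature at 12900 ft = 15 − 2 × (12900/1000) = -10.8°C.
ISA deviation = -9 − (-10.8) = +1.8°C.
Density altitude = 12900 + 120 × (1.8) = 13116 ft.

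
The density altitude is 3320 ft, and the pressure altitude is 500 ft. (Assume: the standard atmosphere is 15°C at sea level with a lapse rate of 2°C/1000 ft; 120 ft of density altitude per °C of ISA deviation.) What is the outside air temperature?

37.5°C

Density altitude − pressure altitude = 3320 − 500 = +2820 ft.
At 120 ft/°C that is an ISA deviation of 2820/120 = +23.5°C.
ISA temperature at 500 ft = 15 − 2 × (500/1000) = 14°C.
OAT = ISA + deviation = 14 + (+23.5) = 37.5°C.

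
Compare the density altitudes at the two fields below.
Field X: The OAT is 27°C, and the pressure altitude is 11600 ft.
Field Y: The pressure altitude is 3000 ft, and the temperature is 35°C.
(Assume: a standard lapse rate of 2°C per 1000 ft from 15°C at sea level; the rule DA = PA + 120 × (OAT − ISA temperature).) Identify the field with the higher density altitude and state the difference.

Field X: ISA temp = -8.2°C, deviation +35.2°C, DA = 11600 + 120 × 35.2 = 15824 ft.
Field Y: ISA temp = 9°C, deviation +26°C, DA = 3000 + 120 × 26 = 6120 ft.
Field X is higher by 15824 − 6120 = 9704 ft.

Field X by 9704 ft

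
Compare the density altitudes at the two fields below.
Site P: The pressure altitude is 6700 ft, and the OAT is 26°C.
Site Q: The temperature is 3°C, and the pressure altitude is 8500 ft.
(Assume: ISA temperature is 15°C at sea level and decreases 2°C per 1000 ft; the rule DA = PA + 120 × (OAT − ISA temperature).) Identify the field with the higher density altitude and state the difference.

Site P by 528 ft

Site P: ISA temp = 1.6°C, deviation +24.4°C, DA = 6700 + 120 × 24.4 = 9628 ft.
Site Q: ISA temp = -2°C, deviation +5°C, DA = 8500 + 120 × 5 = 9100 ft.
Site P is higher by 9628 − 9100 = 528 ft.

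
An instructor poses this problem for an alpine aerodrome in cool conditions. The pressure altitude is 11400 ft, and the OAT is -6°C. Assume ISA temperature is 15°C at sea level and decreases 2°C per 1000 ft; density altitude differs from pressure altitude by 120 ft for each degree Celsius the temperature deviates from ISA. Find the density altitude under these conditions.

ISA temperature at 11400 ft = 15 − 2 × (11400/1000) = -7.8°C.
ISA deviation = -6 − (-7.8) = +1.8°C.
Density altitude = 11400 + 120 × (1.8) = 11400 + (+216) = 11616 ft.

11616 ft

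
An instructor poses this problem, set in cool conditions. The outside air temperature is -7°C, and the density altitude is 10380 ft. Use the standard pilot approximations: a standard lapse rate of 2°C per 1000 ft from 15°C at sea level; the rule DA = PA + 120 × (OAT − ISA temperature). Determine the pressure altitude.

10500 ft

DA = PA + 120 × (OAT − (15 − 2·PA/1000)) = PA + 120·OAT − 1800 + 0.24·PA = 1.24·PA + 120·OAT − 1800.
So 1.24·PA = 10380 − 120 × (-7) + 1800 = 13020.
PA = 13020 / 1.24 = 10500 ft.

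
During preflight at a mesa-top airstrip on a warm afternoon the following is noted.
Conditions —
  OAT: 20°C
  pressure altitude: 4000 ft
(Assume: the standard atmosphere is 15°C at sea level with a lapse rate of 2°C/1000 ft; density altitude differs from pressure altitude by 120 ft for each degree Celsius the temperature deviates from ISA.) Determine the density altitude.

5560 ft

ISA temperature at 4000 ft = 15 − 2 × (4000/1000) = 7°C.
ISA deviation = 20 − 7 = +13°C.
Density altitude = 4000 + 120 × (13) = 4000 + (+1560) = 5560 ft.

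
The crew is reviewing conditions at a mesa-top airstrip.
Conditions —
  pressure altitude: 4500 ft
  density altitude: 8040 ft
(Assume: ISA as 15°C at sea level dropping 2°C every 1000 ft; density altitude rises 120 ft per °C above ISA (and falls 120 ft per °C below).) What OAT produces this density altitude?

Density altitude − pressure altitude = 8040 − 4500 = +3540 ft.
At 120 ft/°C that is an ISA deviation of 3540/120 = +29.5°C.
ISA temperature at 4500 ft = 15 − 2 × (4500/1000) = 6°C.
OAT = ISA + deviation = 6 + (+29.5) = 35.5°C.

35.5°C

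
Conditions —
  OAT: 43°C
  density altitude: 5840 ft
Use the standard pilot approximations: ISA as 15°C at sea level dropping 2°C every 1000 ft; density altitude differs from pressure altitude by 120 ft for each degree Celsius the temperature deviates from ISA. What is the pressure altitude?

DA = PA + 120 × (OAT − (15 − 2·PA/1000)) = PA + 120·OAT − 1800 + 0.24·PA = 1.24·PA + 120·OAT − 1800.
So 1.24·PA = 5840 − 120 × 43 + 1800 = 2480.
PA = 2480 / 1.24 = 2000 ft.

2000 ft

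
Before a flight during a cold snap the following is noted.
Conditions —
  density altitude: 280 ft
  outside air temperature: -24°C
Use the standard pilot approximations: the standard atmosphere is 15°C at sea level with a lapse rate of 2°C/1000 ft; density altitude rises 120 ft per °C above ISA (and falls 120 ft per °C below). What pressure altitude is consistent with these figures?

4000 ft

DA = PA + 120 × (OAT − (15 − 2·PA/1000)) = PA + 120·OAT − 1800 + 0.24·PA = 1.24·PA + 120·OAT − 1800.
So 1.24·PA = 280 − 120 × (-24) + 1800 = 4960.
PA = 4960 / 1.24 = 4000 ft.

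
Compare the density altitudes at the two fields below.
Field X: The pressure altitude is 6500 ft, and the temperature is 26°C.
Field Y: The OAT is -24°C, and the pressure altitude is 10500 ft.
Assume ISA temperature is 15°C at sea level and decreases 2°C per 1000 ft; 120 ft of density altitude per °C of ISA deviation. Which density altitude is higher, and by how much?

Field X by 1040 ft

Field X: ISA temp = 2°C, deviation +24°C, DA = 6500 + 120 × 24 = 9380 ft.
Field Y: ISA temp = -6°C, deviation -18°C, DA = 10500 + 120 × (-18) = 8340 ft.
Field X is higher by 9380 − 8340 = 1040 ft.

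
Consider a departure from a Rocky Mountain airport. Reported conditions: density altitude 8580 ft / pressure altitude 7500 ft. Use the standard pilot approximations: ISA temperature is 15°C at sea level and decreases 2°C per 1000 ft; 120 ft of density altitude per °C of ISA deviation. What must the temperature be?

Density altitude − pressure altitude = 8580 − 7500 = +1080 ft.
At 120 ft/°C that is an ISA deviation of 1080/120 = +9°C.
ISA temperature at 7500 ft = 15 − 2 × (7500/1000) = 0°C.
OAT = ISA + deviation = 0 + (+9) = 9°C.

9°C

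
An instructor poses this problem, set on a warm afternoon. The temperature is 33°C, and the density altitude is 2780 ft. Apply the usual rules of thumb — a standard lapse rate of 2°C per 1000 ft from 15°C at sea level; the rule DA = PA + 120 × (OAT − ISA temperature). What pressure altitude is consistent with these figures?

500 ft

DA = PA + 120 × (OAT − (15 − 2·PA/1000)) = PA + 120·OAT − 1800 + 0.24·PA = 1.24·PA + 120·OAT − 1800.
So 1.24·PA = 2780 − 120 × 33 + 1800 = 620.
PA = 620 / 1.24 = 500 ft.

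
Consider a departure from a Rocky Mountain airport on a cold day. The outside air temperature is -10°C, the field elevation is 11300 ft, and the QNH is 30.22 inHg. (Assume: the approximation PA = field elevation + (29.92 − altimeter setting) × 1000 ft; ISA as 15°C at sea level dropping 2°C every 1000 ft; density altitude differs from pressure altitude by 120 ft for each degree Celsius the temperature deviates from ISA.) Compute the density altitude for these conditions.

Pressure altitude = 11300 + (29.92 − 30.22) × 1000 = 11300 + (-300) = 11000 ft.
ISA temperature at 11000 ft = 15 − 2 × (11000/1000) = -7°C.
ISA deviation = -10 − (-7) = -3°C.
Density altitude = 11000 + 120 × (-3) = 10640 ft.

10640 ft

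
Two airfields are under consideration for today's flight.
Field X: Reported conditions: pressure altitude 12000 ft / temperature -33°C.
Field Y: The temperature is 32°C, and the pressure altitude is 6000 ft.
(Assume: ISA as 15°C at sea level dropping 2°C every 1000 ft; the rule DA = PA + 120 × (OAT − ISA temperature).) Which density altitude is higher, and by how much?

Field X: ISA temp = -9°C, deviation -24°C, DA = 12000 + 120 × (-24) = 9120 ft.
Field Y: ISA temp = 3°C, deviation +29°C, DA = 6000 + 120 × 29 = 9480 ft.
Field Y is higher by 9480 − 9120 = 360 ft.

Field Y by 360 ft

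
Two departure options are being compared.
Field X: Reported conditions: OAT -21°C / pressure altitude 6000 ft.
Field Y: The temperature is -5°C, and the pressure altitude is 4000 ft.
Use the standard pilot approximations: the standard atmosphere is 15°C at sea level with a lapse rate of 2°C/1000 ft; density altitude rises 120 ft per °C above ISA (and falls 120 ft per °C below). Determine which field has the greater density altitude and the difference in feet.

Field X by 560 ft

Field X: ISA temp = 3°C, deviation -24°C, DA = 6000 + 120 × (-24) = 3120 ft.
Field Y: ISA temp = 7°C, deviation -12°C, DA = 4000 + 120 × (-12) = 2560 ft.
Field X is higher by 3120 − 2560 = 560 ft.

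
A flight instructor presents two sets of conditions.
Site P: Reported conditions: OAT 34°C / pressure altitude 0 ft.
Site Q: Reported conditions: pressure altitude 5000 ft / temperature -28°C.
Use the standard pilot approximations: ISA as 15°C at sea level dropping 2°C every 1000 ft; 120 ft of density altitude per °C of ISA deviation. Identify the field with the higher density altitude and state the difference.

Site P by 1240 ft

Site P: ISA temp = 15°C, deviation +19°C, DA = 0 + 120 × 19 = 2280 ft.
Site Q: ISA temp = 5°C, deviation -33°C, DA = 5000 + 120 × (-33) = 1040 ft.
Site P is higher by 2280 − 1040 = 1240 ft.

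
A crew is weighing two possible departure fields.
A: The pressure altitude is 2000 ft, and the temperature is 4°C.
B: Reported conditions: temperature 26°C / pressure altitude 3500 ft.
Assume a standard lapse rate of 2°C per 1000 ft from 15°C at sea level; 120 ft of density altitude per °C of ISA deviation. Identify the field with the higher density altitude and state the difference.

B by 4500 ft

A: ISA temp = 11°C, deviation -7°C, DA = 2000 + 120 × (-7) = 1160 ft.
B: ISA temp = 8°C, deviation +18°C, DA = 3500 + 120 × 18 = 5660 ft.
B is higher by 5660 − 1160 = 4500 ft.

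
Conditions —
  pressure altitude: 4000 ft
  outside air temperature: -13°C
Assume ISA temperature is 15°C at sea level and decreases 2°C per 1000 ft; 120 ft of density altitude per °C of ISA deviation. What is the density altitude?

1600 ft

ISA temperature at 4000 ft = 15 − 2 × (4000/1000) = 7°C.
ISA deviation = -13 − 7 = -20°C.
Density altitude = 4000 + 120 × (-20) = 4000 + (-2400) = 1600 ft.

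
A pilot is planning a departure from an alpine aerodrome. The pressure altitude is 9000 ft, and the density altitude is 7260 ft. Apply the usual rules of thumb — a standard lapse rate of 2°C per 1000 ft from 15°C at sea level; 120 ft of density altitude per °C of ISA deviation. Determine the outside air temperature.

-17.5°C

Density altitude − pressure altitude = 7260 − 9000 = -1740 ft.
At 120 ft/°C that is an ISA deviation of -1740/120 = -14.5°C.
ISA temperature at 9000 ft = 15 − 2 × (9000/1000) = -3°C.
OAT = ISA + deviation = -3 + (-14.5) = -17.5°C.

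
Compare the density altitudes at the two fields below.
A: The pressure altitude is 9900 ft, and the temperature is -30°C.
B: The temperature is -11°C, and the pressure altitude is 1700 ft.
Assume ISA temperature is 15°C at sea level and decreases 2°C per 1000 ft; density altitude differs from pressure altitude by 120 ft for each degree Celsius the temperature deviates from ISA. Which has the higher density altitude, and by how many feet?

A: ISA temp = -4.8°C, deviation -25.2°C, DA = 9900 + 120 × (-25.2) = 6876 ft.
B: ISA temp = 11.6°C, deviation -22.6°C, DA = 1700 + 120 × (-22.6) = -1012 ft.
A is higher by 6876 − (-1012) = 7888 ft.

A by 7888 ft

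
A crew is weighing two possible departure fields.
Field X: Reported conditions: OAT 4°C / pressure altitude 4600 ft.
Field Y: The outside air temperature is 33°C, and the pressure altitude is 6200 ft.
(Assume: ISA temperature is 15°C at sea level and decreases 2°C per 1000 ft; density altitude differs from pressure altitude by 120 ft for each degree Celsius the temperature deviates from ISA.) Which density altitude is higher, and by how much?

Field X: ISA temp = 5.8°C, deviation -1.8°C, DA = 4600 + 120 × (-1.8) = 4384 ft.
Field Y: ISA temp = 2.6°C, deviation +30.4°C, DA = 6200 + 120 × 30.4 = 9848 ft.
Field Y is higher by 9848 − 4384 = 5464 ft.

Field Y by 5464 ft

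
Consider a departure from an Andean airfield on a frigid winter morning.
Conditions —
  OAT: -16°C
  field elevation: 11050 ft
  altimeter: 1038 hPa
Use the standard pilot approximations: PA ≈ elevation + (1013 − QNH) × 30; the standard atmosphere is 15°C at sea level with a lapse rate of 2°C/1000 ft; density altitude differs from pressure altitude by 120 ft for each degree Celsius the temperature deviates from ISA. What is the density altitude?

Pressure altitude = 11050 + (1013 − 1038) × 30 = 11050 + (-750) = 10300 ft.
ISA temperature at 10300 ft = 15 − 2 × (10300/1000) = -5.6°C.
ISA deviation = -16 − (-5.6) = -10.4°C.
Density altitude = 10300 + 120 × (-10.4) = 9052 ft.

9052 ft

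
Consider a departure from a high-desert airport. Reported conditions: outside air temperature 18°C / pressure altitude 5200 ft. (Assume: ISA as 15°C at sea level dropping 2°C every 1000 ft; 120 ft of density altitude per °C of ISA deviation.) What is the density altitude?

ISA temperature at 5200 ft = 15 − 2 × (5200/1000) = 4.6°C.
ISA deviation = 18 − 4.6 = +13.4°C.
Density altitude = 5200 + 120 × (13.4) = 5200 + (+1608) = 6808 ft.

6808 ft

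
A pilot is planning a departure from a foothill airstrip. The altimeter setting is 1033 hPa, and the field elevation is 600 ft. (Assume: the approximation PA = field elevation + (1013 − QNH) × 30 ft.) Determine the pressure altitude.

Pressure correction = (1013 − 1033) × 30 = -600 ft.
Pressure altitude = 600 + (-600) = 0 ft.

0 ft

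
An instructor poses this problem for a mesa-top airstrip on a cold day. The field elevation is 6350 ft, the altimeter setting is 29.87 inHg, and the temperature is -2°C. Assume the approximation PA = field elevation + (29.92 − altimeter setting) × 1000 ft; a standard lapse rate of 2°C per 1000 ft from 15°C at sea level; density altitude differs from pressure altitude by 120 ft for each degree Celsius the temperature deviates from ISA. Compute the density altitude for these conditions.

Pressure altitude = 6350 + (29.92 − 29.87) × 1000 = 6350 + (+50) = 6400 ft.
ISA temperature at 6400 ft = 15 − 2 × (6400/1000) = 2.2°C.
ISA deviation = -2 − 2.2 = -4.2°C.
Density altitude = 6400 + 120 × (-4.2) = 5896 ft.

5896 ft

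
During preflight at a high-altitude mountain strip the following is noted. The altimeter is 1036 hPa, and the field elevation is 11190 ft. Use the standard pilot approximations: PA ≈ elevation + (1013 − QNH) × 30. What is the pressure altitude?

10500 ft

Pressure correction = (1013 − 1036) × 30 = -690 ft.
Pressure altitude = 11190 + (-690) = 10500 ft.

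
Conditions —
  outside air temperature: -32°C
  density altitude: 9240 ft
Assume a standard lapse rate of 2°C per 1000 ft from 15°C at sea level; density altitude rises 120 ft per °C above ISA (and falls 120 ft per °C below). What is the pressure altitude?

12000 ft

DA = PA + 120 × (OAT − (15 − 2·PA/1000)) = PA + 120·OAT − 1800 + 0.24·PA = 1.24·PA + 120·OAT − 1800.
So 1.24·PA = 9240 − 120 × (-32) + 1800 = 14880.
PA = 14880 / 1.24 = 12000 ft.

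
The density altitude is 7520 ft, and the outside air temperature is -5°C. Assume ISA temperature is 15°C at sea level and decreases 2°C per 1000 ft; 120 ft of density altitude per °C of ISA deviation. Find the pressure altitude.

DA = PA + 120 × (OAT − (15 − 2·PA/1000)) = PA + 120·OAT − 1800 + 0.24·PA = 1.24·PA + 120·OAT − 1800.
So 1.24·PA = 7520 − 120 × (-5) + 1800 = 9920.
PA = 9920 / 1.24 = 8000 ft.

8000 ft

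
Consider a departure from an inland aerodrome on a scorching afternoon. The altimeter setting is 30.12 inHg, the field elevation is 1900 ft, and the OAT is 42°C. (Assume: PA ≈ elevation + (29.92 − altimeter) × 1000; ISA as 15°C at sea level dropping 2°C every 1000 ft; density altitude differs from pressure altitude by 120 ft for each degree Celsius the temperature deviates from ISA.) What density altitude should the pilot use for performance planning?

5348 ft

Pressure altitude = 1900 + (29.92 − 30.12) × 1000 = 1900 + (-200) = 1700 ft.
ISA temperature at 1700 ft = 15 − 2 × (1700/1000) = 11.6°C.
ISA deviation = 42 − 11.6 = +30.4°C.
Density altitude = 1700 + 120 × (30.4) = 5348 ft.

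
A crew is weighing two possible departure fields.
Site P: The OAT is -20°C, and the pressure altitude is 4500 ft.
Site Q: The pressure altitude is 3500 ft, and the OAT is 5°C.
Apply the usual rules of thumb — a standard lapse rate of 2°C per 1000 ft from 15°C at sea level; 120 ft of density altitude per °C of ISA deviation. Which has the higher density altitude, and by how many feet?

Site P: ISA temp = 6°C, deviation -26°C, DA = 4500 + 120 × (-26) = 1380 ft.
Site Q: ISA temp = 8°C, deviation -3°C, DA = 3500 + 120 × (-3) = 3140 ft.
Site Q is higher by 3140 − 1380 = 1760 ft.

Site Q by 1760 ft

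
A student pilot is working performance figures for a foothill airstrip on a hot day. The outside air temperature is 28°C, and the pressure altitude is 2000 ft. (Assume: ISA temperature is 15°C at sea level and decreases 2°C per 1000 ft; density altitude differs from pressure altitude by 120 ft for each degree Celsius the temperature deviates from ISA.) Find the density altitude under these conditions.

ISA temperature at 2000 ft = 15 − 2 × (2000/1000) = 11°C.
ISA deviation = 28 − 11 = +17°C.
Density altitude = 2000 + 120 × (17) = 2000 + (+2040) = 4040 ft.

4040 ft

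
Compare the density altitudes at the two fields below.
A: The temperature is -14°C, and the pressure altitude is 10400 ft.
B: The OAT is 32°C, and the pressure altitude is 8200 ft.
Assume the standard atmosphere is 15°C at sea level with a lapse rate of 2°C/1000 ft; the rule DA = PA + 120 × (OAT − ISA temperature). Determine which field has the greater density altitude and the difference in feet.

A: ISA temp = -5.8°C, deviation -8.2°C, DA = 10400 + 120 × (-8.2) = 9416 ft.
B: ISA temp = -1.4°C, deviation +33.4°C, DA = 8200 + 120 × 33.4 = 12208 ft.
B is higher by 12208 − 9416 = 2792 ft.

B by 2792 ft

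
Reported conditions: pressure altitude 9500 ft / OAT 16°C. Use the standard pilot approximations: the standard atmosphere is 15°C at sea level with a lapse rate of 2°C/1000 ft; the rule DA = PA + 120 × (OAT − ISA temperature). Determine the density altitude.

ISA temperature at 9500 ft = 15 − 2 × (9500/1000) = -4°C.
ISA deviation = 16 − (-4) = +20°C.
Density altitude = 9500 + 120 × (20) = 9500 + (+2400) = 11900 ft.

11900 ft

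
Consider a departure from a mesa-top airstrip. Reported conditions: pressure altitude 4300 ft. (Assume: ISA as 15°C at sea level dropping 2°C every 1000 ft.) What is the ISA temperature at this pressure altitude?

ISA temperature = 15 − 2 × (4300/1000) = 15 − 8.6 = 6.4°C.

6.4°C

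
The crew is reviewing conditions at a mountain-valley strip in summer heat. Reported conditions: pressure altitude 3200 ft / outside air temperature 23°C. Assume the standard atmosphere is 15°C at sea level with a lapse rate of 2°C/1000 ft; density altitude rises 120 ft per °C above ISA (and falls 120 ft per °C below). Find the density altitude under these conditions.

4928 ft

ISA temperature at 3200 ft = 15 − 2 × (3200/1000) = 8.6°C.
ISA deviation = 23 − 8.6 = +14.4°C.
Density altitude = 3200 + 120 × (14.4) = 3200 + (+1728) = 4928 ft.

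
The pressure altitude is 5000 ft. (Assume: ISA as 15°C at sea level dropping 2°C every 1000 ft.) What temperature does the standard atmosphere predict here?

ISA temperature = 15 − 2 × (5000/1000) = 15 − 10 = 5°C.

5°C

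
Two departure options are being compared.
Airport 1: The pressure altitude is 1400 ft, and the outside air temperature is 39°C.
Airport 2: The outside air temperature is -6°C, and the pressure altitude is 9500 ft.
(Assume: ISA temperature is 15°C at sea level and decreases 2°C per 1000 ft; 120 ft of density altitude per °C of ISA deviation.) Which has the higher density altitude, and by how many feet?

Airport 2 by 4644 ft

Airport 1: ISA temp = 12.2°C, deviation +26.8°C, DA = 1400 + 120 × 26.8 = 4616 ft.
Airport 2: ISA temp = -4°C, deviation -2°C, DA = 9500 + 120 × (-2) = 9260 ft.
Airport 2 is higher by 9260 − 4616 = 4644 ft.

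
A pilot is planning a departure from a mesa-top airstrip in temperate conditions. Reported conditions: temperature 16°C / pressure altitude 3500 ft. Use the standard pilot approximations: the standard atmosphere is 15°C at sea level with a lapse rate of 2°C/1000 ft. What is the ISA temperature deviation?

ISA+8°C

ISA temperature at 3500 ft = 15 − 2 × (3500/1000) = 8°C.
Deviation = OAT − ISA = 16 − 8 = +8°C.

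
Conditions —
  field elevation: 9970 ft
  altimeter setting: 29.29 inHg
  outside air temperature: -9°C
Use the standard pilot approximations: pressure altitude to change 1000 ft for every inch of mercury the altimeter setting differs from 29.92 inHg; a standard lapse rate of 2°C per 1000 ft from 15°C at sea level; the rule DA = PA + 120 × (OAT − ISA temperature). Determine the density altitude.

Pressure altitude = 9970 + (29.92 − 29.29) × 1000 = 9970 + (+630) = 10600 ft.
ISA temperature at 10600 ft = 15 − 2 × (10600/1000) = -6.2°C.
ISA deviation = -9 − (-6.2) = -2.8°C.
Density altitude = 10600 + 120 × (-2.8) = 10264 ft.

10264 ft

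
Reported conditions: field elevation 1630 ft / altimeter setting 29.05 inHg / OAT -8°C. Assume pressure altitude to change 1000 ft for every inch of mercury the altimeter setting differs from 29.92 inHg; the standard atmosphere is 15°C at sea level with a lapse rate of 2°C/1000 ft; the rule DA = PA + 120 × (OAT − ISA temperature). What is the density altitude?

Pressure altitude = 1630 + (29.92 − 29.05) × 1000 = 1630 + (+870) = 2500 ft.
ISA temperature at 2500 ft = 15 − 2 × (2500/1000) = 10°C.
ISA deviation = -8 − 10 = -18°C.
Density altitude = 2500 + 120 × (-18) = 340 ft.

340 ft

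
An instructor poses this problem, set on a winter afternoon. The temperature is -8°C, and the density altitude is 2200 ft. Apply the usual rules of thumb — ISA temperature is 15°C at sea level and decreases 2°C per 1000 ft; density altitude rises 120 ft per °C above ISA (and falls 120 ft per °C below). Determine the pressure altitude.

DA = PA + 120 × (OAT − (15 − 2·PA/1000)) = PA + 120·OAT − 1800 + 0.24·PA = 1.24·PA + 120·OAT − 1800.
So 1.24·PA = 2200 − 120 × (-8) + 1800 = 4960.
PA = 4960 / 1.24 = 4000 ft.

4000 ft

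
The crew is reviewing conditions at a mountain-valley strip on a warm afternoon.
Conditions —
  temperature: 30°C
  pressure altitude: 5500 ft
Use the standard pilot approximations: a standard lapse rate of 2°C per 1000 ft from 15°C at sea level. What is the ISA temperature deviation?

ISA temperature at 5500 ft = 15 − 2 × (5500/1000) = 4°C.
Deviation = OAT − ISA = 30 − 4 = +26°C.

ISA+26°C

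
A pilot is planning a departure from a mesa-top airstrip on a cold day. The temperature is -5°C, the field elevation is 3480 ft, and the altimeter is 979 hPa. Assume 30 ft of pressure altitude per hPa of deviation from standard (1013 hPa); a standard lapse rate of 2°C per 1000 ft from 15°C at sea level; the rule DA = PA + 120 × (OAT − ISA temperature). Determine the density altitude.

3180 ft

Pressure altitude = 3480 + (1013 − 979) × 30 = 3480 + (+1020) = 4500 ft.
ISA temperature at 4500 ft = 15 − 2 × (4500/1000) = 6°C.
ISA deviation = -5 − 6 = -11°C.
Density altitude = 4500 + 120 × (-11) = 3180 ft.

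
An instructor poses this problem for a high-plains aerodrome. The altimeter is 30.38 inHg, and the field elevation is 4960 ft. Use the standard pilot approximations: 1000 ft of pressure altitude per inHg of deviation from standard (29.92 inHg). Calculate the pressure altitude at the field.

Pressure correction = (29.92 − 30.38) × 1000 = -460 ft.
Pressure altitude = 4960 + (-460) = 4500 ft.

4500 ft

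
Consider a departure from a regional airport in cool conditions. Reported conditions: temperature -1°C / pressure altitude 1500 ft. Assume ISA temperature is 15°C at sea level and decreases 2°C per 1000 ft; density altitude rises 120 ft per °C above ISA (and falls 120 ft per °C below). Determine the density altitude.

ISA temperature at 1500 ft = 15 − 2 × (1500/1000) = 12°C.
ISA deviation = -1 − 12 = -13°C.
Density altitude = 1500 + 120 × (-13) = 1500 + (-1560) = -60 ft.

-60 ft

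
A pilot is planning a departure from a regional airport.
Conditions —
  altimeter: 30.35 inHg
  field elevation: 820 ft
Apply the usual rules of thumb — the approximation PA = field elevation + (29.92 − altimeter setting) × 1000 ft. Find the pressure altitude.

Pressure correction = (29.92 − 30.35) × 1000 = -430 ft.
Pressure altitude = 820 + (-430) = 390 ft.

390 ft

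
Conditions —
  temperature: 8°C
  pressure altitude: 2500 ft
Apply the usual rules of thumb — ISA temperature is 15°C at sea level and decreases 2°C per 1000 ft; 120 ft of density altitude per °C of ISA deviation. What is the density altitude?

ISA temperature at 2500 ft = 15 − 2 × (2500/1000) = 10°C.
ISA deviation = 8 − 10 = -2°C.
Density altitude = 2500 + 120 × (-2) = 2500 + (-240) = 2260 ft.

2260 ft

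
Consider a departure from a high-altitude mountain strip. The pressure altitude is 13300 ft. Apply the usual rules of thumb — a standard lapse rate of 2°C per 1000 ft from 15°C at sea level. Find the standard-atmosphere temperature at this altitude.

ISA temperature = 15 − 2 × (13300/1000) = 15 − 26.6 = -11.6°C.

-11.6°C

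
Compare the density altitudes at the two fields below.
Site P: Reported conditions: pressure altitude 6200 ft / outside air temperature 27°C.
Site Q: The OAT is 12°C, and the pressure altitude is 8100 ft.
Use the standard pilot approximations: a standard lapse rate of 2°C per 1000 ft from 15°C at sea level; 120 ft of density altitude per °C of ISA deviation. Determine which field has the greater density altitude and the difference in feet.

Site P: ISA temp = 2.6°C, deviation +24.4°C, DA = 6200 + 120 × 24.4 = 9128 ft.
Site Q: ISA temp = -1.2°C, deviation +13.2°C, DA = 8100 + 120 × 13.2 = 9684 ft.
Site Q is higher by 9684 − 9128 = 556 ft.

Site Q by 556 ft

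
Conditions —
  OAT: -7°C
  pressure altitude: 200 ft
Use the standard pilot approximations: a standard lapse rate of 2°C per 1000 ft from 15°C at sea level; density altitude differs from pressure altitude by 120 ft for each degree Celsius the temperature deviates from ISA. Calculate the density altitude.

-2392 ft

ISA temperature at 200 ft = 15 − 2 × (200/1000) = 14.6°C.
ISA deviation = -7 − 14.6 = -21.6°C.
Density altitude = 200 + 120 × (-21.6) = 200 + (-2592) = -2392 ft.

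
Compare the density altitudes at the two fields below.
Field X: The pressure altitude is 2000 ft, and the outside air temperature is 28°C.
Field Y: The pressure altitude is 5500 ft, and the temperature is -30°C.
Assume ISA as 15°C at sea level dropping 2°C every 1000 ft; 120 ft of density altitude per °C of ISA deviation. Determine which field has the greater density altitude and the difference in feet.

Field X: ISA temp = 11°C, deviation +17°C, DA = 2000 + 120 × 17 = 4040 ft.
Field Y: ISA temp = 4°C, deviation -34°C, DA = 5500 + 120 × (-34) = 1420 ft.
Field X is higher by 4040 − 1420 = 2620 ft.

Field X by 2620 ft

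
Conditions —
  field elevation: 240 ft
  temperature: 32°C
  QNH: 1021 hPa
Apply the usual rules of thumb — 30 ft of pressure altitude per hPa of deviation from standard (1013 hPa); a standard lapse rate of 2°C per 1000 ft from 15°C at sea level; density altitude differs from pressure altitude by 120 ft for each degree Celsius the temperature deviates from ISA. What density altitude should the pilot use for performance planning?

2040 ft

Pressure altitude = 240 + (1013 − 1021) × 30 = 240 + (-240) = 0 ft.
ISA temperature at 0 ft = 15 − 2 × (0/1000) = 15°C.
ISA deviation = 32 − 15 = +17°C.
Density altitude = 0 + 120 × (17) = 2040 ft.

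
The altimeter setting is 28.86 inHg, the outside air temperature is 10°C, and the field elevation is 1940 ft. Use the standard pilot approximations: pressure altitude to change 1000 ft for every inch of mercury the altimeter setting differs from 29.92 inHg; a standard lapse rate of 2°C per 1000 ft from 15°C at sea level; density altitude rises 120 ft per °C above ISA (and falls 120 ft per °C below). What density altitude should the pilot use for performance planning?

3120 ft

Pressure altitude = 1940 + (29.92 − 28.86) × 1000 = 1940 + (+1060) = 3000 ft.
ISA temperature at 3000 ft = 15 − 2 × (3000/1000) = 9°C.
ISA deviation = 10 − 9 = +1°C.
Density altitude = 3000 + 120 × (1) = 3120 ft.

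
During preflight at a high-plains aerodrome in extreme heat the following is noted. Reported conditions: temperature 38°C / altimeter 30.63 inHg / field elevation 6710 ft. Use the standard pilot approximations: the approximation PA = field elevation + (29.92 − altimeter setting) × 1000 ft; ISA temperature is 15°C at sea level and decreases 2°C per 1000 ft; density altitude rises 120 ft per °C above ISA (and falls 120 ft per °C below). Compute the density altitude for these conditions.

Pressure altitude = 6710 + (29.92 − 30.63) × 1000 = 6710 + (-710) = 6000 ft.
ISA temperature at 6000 ft = 15 − 2 × (6000/1000) = 3°C.
ISA deviation = 38 − 3 = +35°C.
Density altitude = 6000 + 120 × (35) = 10200 ft.

10200 ft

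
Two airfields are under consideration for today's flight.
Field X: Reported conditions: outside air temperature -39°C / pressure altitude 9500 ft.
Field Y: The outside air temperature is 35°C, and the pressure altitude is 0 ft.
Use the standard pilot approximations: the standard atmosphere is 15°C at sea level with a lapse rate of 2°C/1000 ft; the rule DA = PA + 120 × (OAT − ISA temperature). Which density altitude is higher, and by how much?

Field X by 2900 ft

Field X: ISA temp = -4°C, deviation -35°C, DA = 9500 + 120 × (-35) = 5300 ft.
Field Y: ISA temp = 15°C, deviation +20°C, DA = 0 + 120 × 20 = 2400 ft.
Field X is higher by 5300 − 2400 = 2900 ft.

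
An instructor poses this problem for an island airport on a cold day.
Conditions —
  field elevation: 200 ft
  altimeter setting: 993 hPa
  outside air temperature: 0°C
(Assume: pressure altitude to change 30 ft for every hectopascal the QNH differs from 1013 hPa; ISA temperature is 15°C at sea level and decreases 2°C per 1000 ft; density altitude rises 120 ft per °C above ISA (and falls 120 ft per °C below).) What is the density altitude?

-808 ft

Pressure altitude = 200 + (1013 − 993) × 30 = 200 + (+600) = 800 ft.
ISA temperature at 800 ft = 15 − 2 × (800/1000) = 13.4°C.
ISA deviation = 0 − 13.4 = -13.4°C.
Density altitude = 800 + 120 × (-13.4) = -808 ft.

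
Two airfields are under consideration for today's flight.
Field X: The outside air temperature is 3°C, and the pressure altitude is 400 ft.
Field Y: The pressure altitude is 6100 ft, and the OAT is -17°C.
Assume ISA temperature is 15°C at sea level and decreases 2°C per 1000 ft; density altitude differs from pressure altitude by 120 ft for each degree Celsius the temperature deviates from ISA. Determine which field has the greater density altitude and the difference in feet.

Field Y by 4668 ft

Field X: ISA temp = 14.2°C, deviation -11.2°C, DA = 400 + 120 × (-11.2) = -944 ft.
Field Y: ISA temp = 2.8°C, deviation -19.8°C, DA = 6100 + 120 × (-19.8) = 3724 ft.
Field Y is higher by 3724 − (-944) = 4668 ft.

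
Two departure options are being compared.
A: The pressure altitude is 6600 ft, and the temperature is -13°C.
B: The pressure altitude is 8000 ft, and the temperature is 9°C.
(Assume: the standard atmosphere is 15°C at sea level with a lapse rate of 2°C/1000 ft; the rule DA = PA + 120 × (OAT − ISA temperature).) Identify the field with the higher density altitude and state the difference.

B by 4376 ft

A: ISA temp = 1.8°C, deviation -14.8°C, DA = 6600 + 120 × (-14.8) = 4824 ft.
B: ISA temp = -1°C, deviation +10°C, DA = 8000 + 120 × 10 = 9200 ft.
B is higher by 9200 − 4824 = 4376 ft.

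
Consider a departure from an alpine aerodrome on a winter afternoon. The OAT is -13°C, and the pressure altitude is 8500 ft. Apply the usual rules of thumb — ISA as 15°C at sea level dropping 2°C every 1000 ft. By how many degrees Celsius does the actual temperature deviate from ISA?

ISA-11°C

ISA temperature at 8500 ft = 15 − 2 × (8500/1000) = -2°C.
Deviation = OAT − ISA = -13 − (-2) = -11°C.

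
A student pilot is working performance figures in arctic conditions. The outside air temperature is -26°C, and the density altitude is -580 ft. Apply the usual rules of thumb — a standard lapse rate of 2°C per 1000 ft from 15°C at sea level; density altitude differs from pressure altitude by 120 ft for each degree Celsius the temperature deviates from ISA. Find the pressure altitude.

3500 ft

DA = PA + 120 × (OAT − (15 − 2·PA/1000)) = PA + 120·OAT − 1800 + 0.24·PA = 1.24·PA + 120·OAT − 1800.
So 1.24·PA = -580 − 120 × (-26) + 1800 = 4340.
PA = 4340 / 1.24 = 3500 ft.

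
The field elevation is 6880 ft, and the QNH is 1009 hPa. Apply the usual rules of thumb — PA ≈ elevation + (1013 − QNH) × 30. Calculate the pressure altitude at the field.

Pressure correction = (1013 − 1009) × 30 = +120 ft.
Pressure altitude = 6880 + (+120) = 7000 ft.

7000 ft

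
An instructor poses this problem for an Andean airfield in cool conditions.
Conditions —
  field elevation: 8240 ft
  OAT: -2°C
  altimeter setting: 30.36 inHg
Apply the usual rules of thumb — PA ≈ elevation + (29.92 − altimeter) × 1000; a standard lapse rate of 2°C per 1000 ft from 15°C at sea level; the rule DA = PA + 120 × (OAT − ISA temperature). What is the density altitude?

Pressure altitude = 8240 + (29.92 − 30.36) × 1000 = 8240 + (-440) = 7800 ft.
ISA temperature at 7800 ft = 15 − 2 × (7800/1000) = -0.6°C.
ISA deviation = -2 − (-0.6) = -1.4°C.
Density altitude = 7800 + 120 × (-1.4) = 7632 ft.

7632 ft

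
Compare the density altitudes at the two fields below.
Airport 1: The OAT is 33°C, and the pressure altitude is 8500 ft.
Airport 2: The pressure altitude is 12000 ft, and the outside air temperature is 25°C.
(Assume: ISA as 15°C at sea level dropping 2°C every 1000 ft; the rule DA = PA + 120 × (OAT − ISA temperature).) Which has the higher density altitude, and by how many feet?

Airport 2 by 3380 ft

Airport 1: ISA temp = -2°C, deviation +35°C, DA = 8500 + 120 × 35 = 12700 ft.
Airport 2: ISA temp = -9°C, deviation +34°C, DA = 12000 + 120 × 34 = 16080 ft.
Airport 2 is higher by 16080 − 12700 = 3380 ft.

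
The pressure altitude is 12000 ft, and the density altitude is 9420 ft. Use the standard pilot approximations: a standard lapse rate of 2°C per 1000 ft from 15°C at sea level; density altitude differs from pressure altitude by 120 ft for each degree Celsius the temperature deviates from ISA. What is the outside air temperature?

Density altitude − pressure altitude = 9420 − 12000 = -2580 ft.
At 120 ft/°C that is an ISA deviation of -2580/120 = -21.5°C.
ISA temperature at 12000 ft = 15 − 2 × (12000/1000) = -9°C.
OAT = ISA + deviation = -9 + (-21.5) = -30.5°C.

-30.5°C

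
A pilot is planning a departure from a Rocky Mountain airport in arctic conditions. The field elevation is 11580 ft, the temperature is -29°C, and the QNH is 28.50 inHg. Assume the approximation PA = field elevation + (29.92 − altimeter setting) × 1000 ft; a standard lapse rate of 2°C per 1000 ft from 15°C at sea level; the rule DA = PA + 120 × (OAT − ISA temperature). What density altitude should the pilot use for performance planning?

Pressure altitude = 11580 + (29.92 − 28.50) × 1000 = 11580 + (+1420) = 13000 ft.
ISA temperature at 13000 ft = 15 − 2 × (13000/1000) = -11°C.
ISA deviation = -29 − (-11) = -18°C.
Density altitude = 13000 + 120 × (-18) = 10840 ft.

10840 ft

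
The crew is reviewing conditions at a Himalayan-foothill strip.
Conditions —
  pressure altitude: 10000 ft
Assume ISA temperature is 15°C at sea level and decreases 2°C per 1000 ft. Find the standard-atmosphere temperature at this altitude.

ISA temperature = 15 − 2 × (10000/1000) = 15 − 20 = -5°C.

-5°C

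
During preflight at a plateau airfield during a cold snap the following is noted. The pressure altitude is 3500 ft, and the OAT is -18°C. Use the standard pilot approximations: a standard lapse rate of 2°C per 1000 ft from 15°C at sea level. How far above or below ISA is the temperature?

ISA temperature at 3500 ft = 15 − 2 × (3500/1000) = 8°C.
Deviation = OAT − ISA = -18 − 8 = -26°C.

ISA-26°C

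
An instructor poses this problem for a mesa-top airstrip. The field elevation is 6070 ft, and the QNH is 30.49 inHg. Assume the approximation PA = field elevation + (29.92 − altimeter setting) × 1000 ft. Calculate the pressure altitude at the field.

Pressure correction = (29.92 − 30.49) × 1000 = -570 ft.
Pressure altitude = 6070 + (-570) = 5500 ft.

5500 ft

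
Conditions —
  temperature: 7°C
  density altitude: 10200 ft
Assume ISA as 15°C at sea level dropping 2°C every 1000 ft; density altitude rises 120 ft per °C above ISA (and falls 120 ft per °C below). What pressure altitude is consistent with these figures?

DA = PA + 120 × (OAT − (15 − 2·PA/1000)) = PA + 120·OAT − 1800 + 0.24·PA = 1.24·PA + 120·OAT − 1800.
So 1.24·PA = 10200 − 120 × 7 + 1800 = 11160.
PA = 11160 / 1.24 = 9000 ft.

9000 ft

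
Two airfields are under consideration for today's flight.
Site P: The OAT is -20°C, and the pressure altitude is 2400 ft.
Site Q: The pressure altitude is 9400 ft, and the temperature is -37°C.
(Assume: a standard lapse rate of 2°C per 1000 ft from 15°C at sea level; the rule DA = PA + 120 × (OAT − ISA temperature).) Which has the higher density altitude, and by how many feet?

Site P: ISA temp = 10.2°C, deviation -30.2°C, DA = 2400 + 120 × (-30.2) = -1224 ft.
Site Q: ISA temp = -3.8°C, deviation -33.2°C, DA = 9400 + 120 × (-33.2) = 5416 ft.
Site Q is higher by 5416 − (-1224) = 6640 ft.

Site Q by 6640 ft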